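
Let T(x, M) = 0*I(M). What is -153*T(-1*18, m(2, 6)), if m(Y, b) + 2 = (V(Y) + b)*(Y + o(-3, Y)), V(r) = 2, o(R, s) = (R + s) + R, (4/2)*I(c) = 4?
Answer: 0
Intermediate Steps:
I(c) = 2 (I(c) = (1/2)*4 = 2)
o(R, s) = s + 2*R
m(Y, b) = -2 + (-6 + 2*Y)*(2 + b) (m(Y, b) = -2 + (2 + b)*(Y + (Y + 2*(-3))) = -2 + (2 + b)*(Y + (Y - 6)) = -2 + (2 + b)*(Y + (-6 + Y)) = -2 + (2 + b)*(-6 + 2*Y) = -2 + (-6 + 2*Y)*(2 + b))
T(x, M) = 0 (T(x, M) = 0*2 = 0)
-153*T(-1*18, m(2, 6)) = -153*0 = 0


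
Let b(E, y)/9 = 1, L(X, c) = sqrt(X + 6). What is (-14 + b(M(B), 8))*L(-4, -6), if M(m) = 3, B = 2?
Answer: -5*sqrt(2) ≈ -7.0711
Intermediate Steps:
L(X, c) = sqrt(6 + X)
b(E, y) = 9 (b(E, y) = 9*1 = 9)
(-14 + b(M(B), 8))*L(-4, -6) = (-14 + 9)*sqrt(6 - 4) = -5*sqrt(2)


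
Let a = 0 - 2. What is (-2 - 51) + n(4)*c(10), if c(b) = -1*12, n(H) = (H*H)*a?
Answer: 331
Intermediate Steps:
a = -2
n(H) = -2*H**2 (n(H) = (H*H)*(-2) = H**2*(-2) = -2*H**2)
c(b) = -12
(-2 - 51) + n(4)*c(10) = (-2 - 51) - 2*4**2*(-12) = -53 - 2*16*(-12) = -53 - 32*(-12) = -53 + 384 = 331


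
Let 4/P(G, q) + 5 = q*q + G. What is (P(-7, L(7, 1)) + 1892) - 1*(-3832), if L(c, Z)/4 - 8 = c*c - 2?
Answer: 69243229/12097 ≈ 5724.0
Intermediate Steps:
L(c, Z) = 24 + 4*c**2 (L(c, Z) = 32 + 4*(c*c - 2) = 32 + 4*(c**2 - 2) = 32 + 4*(-2 + c**2) = 32 + (-8 + 4*c**2) = 24 + 4*c**2)
P(G, q) = 4/(-5 + G + q**2) (P(G, q) = 4/(-5 + (q*q + G)) = 4/(-5 + (q**2 + G)) = 4/(-5 + (G + q**2)) = 4/(-5 + G + q**2))
(P(-7, L(7, 1)) + 1892) - 1*(-3832) = (4/(-5 - 7 + (24 + 4*7**2)**2) + 1892) - 1*(-3832) = (4/(-5 - 7 + (24 + 4*49)**2) + 1892) + 3832 = (4/(-5 - 7 + (24 + 196)**2) + 1892) + 3832 = (4/(-5 - 7 + 220**2) + 1892) + 3832 = (4/(-5 - 7 + 48400) + 1892) + 3832 = (4/48388 + 1892) + 3832 = (4*(1/48388) + 1892) + 3832 = (1/12097 + 1892) + 3832 = 22887525/12097 + 3832 = 69243229/12097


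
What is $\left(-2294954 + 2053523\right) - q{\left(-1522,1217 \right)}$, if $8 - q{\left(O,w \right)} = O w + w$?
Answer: $-2092496$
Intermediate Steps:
$q{\left(O,w \right)} = 8 - w - O w$ ($q{\left(O,w \right)} = 8 - \left(O w + w\right) = 8 - \left(w + O w\right) = 8 - w - O w$)
$\left(-2294954 + 2053523\right) - q{\left(-1522,1217 \right)} = \left(-2294954 + 2053523\right) - \left(8 - 1217 - \left(-1522\right) 1217\right) = -241431 - \left(8 - 1217 + 1852274\right) = -241431 - 1851065 = -2092496$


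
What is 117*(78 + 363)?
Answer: 51597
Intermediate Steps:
117*(78 + 363) = 117*441 = 51597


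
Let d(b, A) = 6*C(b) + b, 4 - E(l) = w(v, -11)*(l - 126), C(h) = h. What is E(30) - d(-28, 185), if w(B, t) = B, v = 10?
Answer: 1160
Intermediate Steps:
E(l) = 1264 - 10*l (E(l) = 4 - 10*(l - 126) = 4 - 10*(-126 + l) = 4 - (-1260 + 10*l) = 4 + (1260 - 10*l) = 1264 - 10*l)
d(b, A) = 7*b (d(b, A) = 6*b + b = 7*b)
E(30) - d(-28, 185) = (1264 - 10*30) - 7*(-28) = (1264 - 300) - 1*(-196) = 964 + 196 = 1160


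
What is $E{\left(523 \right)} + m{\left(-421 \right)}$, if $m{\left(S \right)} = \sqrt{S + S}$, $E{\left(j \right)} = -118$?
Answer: $-118 + i \sqrt{842} \approx -118.0 + 29.017 i$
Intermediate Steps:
$m{\left(S \right)} = \sqrt{2} \sqrt{S}$ ($m{\left(S \right)} = \sqrt{2 S} = \sqrt{2} \sqrt{S}$)
$E{\left(523 \right)} + m{\left(-421 \right)} = -118 + \sqrt{2} \sqrt{-421} = -118 + \sqrt{2} i \sqrt{421} = -118 + i \sqrt{842}$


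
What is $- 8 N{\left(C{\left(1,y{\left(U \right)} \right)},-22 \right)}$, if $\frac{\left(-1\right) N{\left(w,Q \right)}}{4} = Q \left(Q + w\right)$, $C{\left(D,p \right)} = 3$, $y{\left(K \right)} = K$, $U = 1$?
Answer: $13376$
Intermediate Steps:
$N{\left(w,Q \right)} = - 4 Q \left(Q + w\right)$
$- 8 N{\left(C{\left(1,y{\left(U \right)} \right)},-22 \right)} = - 8 \left(\left(-4\right) \left(-22\right) \left(-22 + 3\right)\right) = - 8 \left(\left(-4\right) \left(-22\right) \left(-19\right)\right) = \left(-8\right) \left(-1672\right) = 13376$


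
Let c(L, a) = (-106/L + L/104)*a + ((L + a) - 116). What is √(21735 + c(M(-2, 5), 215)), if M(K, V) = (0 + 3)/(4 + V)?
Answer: I*√1132475214/156 ≈ 215.72*I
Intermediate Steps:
M(K, V) = 3/(4 + V)
c(L, a) = -116 + L + a + a*(-106/L + L/104) (c(L, a) = (-106/L + L*(1/104))*a + (-116 + L + a) = (-106/L + L/104)*a + (-116 + L + a) = a*(-106/L + L/104) + (-116 + L + a) = -116 + L + a + a*(-106/L + L/104))
√(21735 + c(M(-2, 5), 215)) = √(21735 + (-116 + 3/(4 + 5) + 215 - 106*215/3/(4 + 5) + (1/104)*(3/(4 + 5))*215)) = √(21735 + (-116 + 3/9 + 215 - 106*215/3/9 + (1/104)*(3/9)*215)) = √(21735 + (-116 + 3*(⅑) + 215 - 106*215/3*(⅑) + (1/104)*(3*(⅑))*215)) = √(21735 + (-116 + ⅓ + 215 - 106*215/⅓ + (1/104)*(⅓)*215)) = √(21735 + (-116 + ⅓ + 215 - 106*215*3 + 215/312)) = √(21735 + (-116 + ⅓ + 215 - 68370 + 215/312)) = √(21735 - 21300233/312) = √(-14518913/312) = I*√1132475214/156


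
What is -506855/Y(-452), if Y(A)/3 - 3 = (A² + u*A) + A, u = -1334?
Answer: -506855/2420469 ≈ -0.20940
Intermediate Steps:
Y(A) = 9 - 3999*A + 3*A² (Y(A) = 9 + 3*((A² - 1334*A) + A) = 9 + 3*(A² - 1333*A) = 9 + (-3999*A + 3*A²) = 9 - 3999*A + 3*A²)
-506855/Y(-452) = -506855/(9 - 3999*(-452) + 3*(-452)²) = -506855/(9 + 1807548 + 3*204304) = -506855/(9 + 1807548 + 612912) = -506855/2420469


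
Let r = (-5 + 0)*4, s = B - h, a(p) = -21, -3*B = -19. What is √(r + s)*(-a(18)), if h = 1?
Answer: 14*I*√33 ≈ 80.424*I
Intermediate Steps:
B = 19/3 (B = -⅓*(-19) = 19/3 ≈ 6.3333)
s = 16/3 (s = 19/3 - 1*1 = 19/3 - 1 = 16/3 ≈ 5.3333)
r = -20 (r = -5*4 = -20)
√(r + s)*(-a(18)) = √(-20 + 16/3)*(-1*(-21)) = √(-44/3)*21 = (2*I*√33/3)*21 = 14*I*√33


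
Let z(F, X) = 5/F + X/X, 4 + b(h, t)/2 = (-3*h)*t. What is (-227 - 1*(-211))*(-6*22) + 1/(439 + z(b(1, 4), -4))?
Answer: 29726432/14075 ≈ 2112.0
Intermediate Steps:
b(h, t) = -8 - 6*h*t (b(h, t) = -8 + 2*((-3*h)*t) = -8 + 2*(-3*h*t) = -8 - 6*h*t)
z(F, X) = 1 + 5/F (z(F, X) = 5/F + 1 = 1 + 5/F)
(-227 - 1*(-211))*(-6*22) + 1/(439 + z(b(1, 4), -4)) = (-227 - 1*(-211))*(-6*22) + 1/(439 + (5 + (-8 - 6*1*4))/(-8 - 6*1*4)) = (-227 + 211)*(-132) + 1/(439 + (5 + (-8 - 24))/(-8 - 24)) = -16*(-132) + 1/(439 + (5 - 32)/(-32)) = 2112 + 1/(439 - 1/32*(-27)) = 2112 + 1/(439 + 27/32) = 2112 + 1/(14075/32) = 2112 + 32/14075 = 29726432/14075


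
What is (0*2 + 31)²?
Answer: 961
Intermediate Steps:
(0*2 + 31)² = (0 + 31)² = 31² = 961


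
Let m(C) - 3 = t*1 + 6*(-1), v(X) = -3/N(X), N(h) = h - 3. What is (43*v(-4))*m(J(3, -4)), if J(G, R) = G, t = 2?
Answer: -129/7 ≈ -18.429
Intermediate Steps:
N(h) = -3 + h
v(X) = -3/(-3 + X)
m(C) = -1 (m(C) = 3 + (2*1 + 6*(-1)) = 3 + (2 - 6) = 3 - 4 = -1)
(43*v(-4))*m(J(3, -4)) = (43*(-3/(-3 - 4)))*(-1) = (43*(-3/(-7)))*(-1) = (43*(-3*(-⅐)))*(-1) = (43*(3/7))*(-1) = (129/7)*(-1) = -129/7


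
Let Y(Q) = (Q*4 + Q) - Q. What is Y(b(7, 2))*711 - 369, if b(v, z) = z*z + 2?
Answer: 16695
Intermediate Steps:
b(v, z) = 2 + z**2 (b(v, z) = z**2 + 2 = 2 + z**2)
Y(Q) = 4*Q (Y(Q) = (4*Q + Q) - Q = 5*Q - Q = 4*Q)
Y(b(7, 2))*711 - 369 = (4*(2 + 2**2))*711 - 369 = (4*(2 + 4))*711 - 369 = (4*6)*711 - 369 = 24*711 - 369 = 17064 - 369 = 16695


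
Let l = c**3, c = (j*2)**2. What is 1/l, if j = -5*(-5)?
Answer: 1/15625000000 ≈ 6.4000e-11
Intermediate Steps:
j = 25
c = 2500 (c = (25*2)**2 = 50**2 = 2500)
l = 15625000000 (l = 2500**3 = 15625000000)
1/l = 1/15625000000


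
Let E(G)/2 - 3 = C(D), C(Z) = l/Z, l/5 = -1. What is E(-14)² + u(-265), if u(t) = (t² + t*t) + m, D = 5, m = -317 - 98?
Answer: 140051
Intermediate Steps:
l = -5 (l = 5*(-1) = -5)
m = -415
C(Z) = -5/Z
E(G) = 4 (E(G) = 6 + 2*(-5/5) = 6 + 2*(-5*⅕) = 6 + 2*(-1) = 6 - 2 = 4)
u(t) = -415 + 2*t² (u(t) = (t² + t*t) - 415 = (t² + t²) - 415 = 2*t² - 415 = -415 + 2*t²)
E(-14)² + u(-265) = 4² + (-415 + 2*(-265)²) = 16 + (-415 + 2*70225) = 16 + (-415 + 140450) = 16 + 140035 = 140051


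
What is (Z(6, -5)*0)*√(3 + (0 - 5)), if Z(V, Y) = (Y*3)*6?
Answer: 0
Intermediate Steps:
Z(V, Y) = 18*Y (Z(V, Y) = (3*Y)*6 = 18*Y)
(Z(6, -5)*0)*√(3 + (0 - 5)) = ((18*(-5))*0)*√(3 + (0 - 5)) = (-90*0)*√(3 - 5) = 0*√(-2) = 0*(I*√2) = 0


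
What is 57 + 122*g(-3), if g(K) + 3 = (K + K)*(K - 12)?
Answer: 10671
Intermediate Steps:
g(K) = -3 + 2*K*(-12 + K) (g(K) = -3 + (K + K)*(K - 12) = -3 + (2*K)*(-12 + K) = -3 + 2*K*(-12 + K))
57 + 122*g(-3) = 57 + 122*(-3 - 24*(-3) + 2*(-3)²) = 57 + 122*(-3 + 72 + 2*9) = 57 + 122*(-3 + 72 + 18) = 57 + 122*87 = 57 + 10614 = 10671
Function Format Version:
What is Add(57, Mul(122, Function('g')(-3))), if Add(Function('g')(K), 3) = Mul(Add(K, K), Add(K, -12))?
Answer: 10671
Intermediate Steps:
Function('g')(K) = Add(-3, Mul(2, K, Add(-12, K))) (Function('g')(K) = Add(-3, Mul(Add(K, K), Add(K, -12))) = Add(-3, Mul(Mul(2, K), Add(-12, K))) = Add(-3, Mul(2, K, Add(-12, K))))
Add(57, Mul(122, Function('g')(-3))) = Add(57, Mul(122, Add(-3, Mul(-24, -3), Mul(2, Pow(-3, 2))))) = Add(57, Mul(122, Add(-3, 72, Mul(2, 9)))) = Add(57, Mul(122, Add(-3, 72, 18))) = Add(57, Mul(122, 87)) = Add(57, 10614) = 10671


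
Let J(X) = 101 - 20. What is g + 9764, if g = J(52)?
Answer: 9845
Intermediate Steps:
J(X) = 81
g = 81
g + 9764 = 81 + 9764 = 9845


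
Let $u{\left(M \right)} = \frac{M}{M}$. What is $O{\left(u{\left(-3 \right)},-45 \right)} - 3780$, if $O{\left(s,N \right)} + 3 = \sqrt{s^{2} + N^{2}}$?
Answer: $-3783 + \sqrt{2026} \approx -3738.0$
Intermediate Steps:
$u{\left(M \right)} = 1$
$O{\left(s,N \right)} = -3 + \sqrt{N^{2} + s^{2}}$ ($O{\left(s,N \right)} = -3 + \sqrt{s^{2} + N^{2}} = -3 + \sqrt{N^{2} + s^{2}}$)
$O{\left(u{\left(-3 \right)},-45 \right)} - 3780 = \left(-3 + \sqrt{\left(-45\right)^{2} + 1^{2}}\right) - 3780 = \left(-3 + \sqrt{2025 + 1}\right) - 3780 = \left(-3 + \sqrt{2026}\right) - 3780 = -3783 + \sqrt{2026}$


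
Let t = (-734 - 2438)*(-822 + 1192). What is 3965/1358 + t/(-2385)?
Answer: 320651929/647766 ≈ 495.01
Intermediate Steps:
t = -1173640 (t = -3172*370 = -1173640)
3965/1358 + t/(-2385) = 3965/1358 - 1173640/(-2385) = 3965*(1/1358) - 1173640*(-1/2385) = 3965/1358 + 234728/477 = 320651929/647766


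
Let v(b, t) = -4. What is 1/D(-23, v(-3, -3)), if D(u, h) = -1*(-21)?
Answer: 1/21 ≈ 0.047619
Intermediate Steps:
D(u, h) = 21
1/D(-23, v(-3, -3)) = 1/21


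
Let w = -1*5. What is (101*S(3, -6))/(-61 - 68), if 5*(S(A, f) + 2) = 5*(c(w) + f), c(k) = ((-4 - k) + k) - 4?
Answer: 1616/129 ≈ 12.527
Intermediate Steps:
w = -5
c(k) = -8 (c(k) = -4 - 4 = -8)
S(A, f) = -10 + f (S(A, f) = -2 + (5*(-8 + f))/5 = -2 + (-40 + 5*f)/5 = -2 + (-8 + f) = -10 + f)
(101*S(3, -6))/(-61 - 68) = (101*(-10 - 6))/(-61 - 68) = (101*(-16))/(-129) = -1616*(-1/129) = 1616/129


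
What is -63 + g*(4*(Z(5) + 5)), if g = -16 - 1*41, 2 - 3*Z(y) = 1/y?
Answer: -6699/5 ≈ -1339.8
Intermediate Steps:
Z(y) = ⅔ - 1/(3*y)
g = -57 (g = -16 - 41 = -57)
-63 + g*(4*(Z(5) + 5)) = -63 - 228*((⅓)*(-1 + 2*5)/5 + 5) = -63 - 228*((⅓)*(⅕)*(-1 + 10) + 5) = -63 - 228*((⅓)*(⅕)*9 + 5) = -63 - 228*(⅗ + 5) = -63 - 228*28/5 = -63 - 57*112/5 = -63 - 6384/5 = -6699/5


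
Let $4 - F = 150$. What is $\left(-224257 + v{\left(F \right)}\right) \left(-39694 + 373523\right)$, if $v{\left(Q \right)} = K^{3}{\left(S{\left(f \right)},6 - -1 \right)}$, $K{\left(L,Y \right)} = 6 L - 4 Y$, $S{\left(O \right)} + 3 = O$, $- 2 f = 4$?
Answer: $-139997533901$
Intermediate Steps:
$f = -2$ ($f = \left(- \frac{1}{2}\right) 4 = -2$)
$F = -146$ ($F = 4 - 150 = -146$)
$S{\left(O \right)} = -3 + O$
$K{\left(L,Y \right)} = - 4 Y + 6 L$
$v{\left(Q \right)} = -195112$ ($v{\left(Q \right)} = \left(- 4 \left(6 - -1\right) + 6 \left(-3 - 2\right)\right)^{3} = \left(- 4 \left(6 + 1\right) + 6 \left(-5\right)\right)^{3} = \left(\left(-4\right) 7 - 30\right)^{3} = \left(-28 - 30\right)^{3} = \left(-58\right)^{3} = -195112$)
$\left(-224257 + v{\left(F \right)}\right) \left(-39694 + 373523\right) = \left(-224257 - 195112\right) \left(-39694 + 373523\right) = \left(-419369\right) 333829 = -139997533901$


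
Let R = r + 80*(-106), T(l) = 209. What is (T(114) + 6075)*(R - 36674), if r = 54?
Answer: -283408400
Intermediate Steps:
R = -8426 (R = 54 + 80*(-106) = 54 - 8480 = -8426)
(T(114) + 6075)*(R - 36674) = (209 + 6075)*(-8426 - 36674) = 6284*(-45100) = -283408400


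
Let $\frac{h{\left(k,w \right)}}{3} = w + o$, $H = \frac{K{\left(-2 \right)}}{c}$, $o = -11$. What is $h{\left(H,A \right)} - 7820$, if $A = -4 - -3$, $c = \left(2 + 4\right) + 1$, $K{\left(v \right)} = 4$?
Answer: $-7856$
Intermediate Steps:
$c = 7$ ($c = 6 + 1 = 7$)
$H = \frac{4}{7} \approx 0.57143$
$A = -1$ ($A = -4 + 3 = -1$)
$h{\left(k,w \right)} = -33 + 3 w$ ($h{\left(k,w \right)} = 3 \left(w - 11\right) = 3 \left(-11 + w\right) = -33 + 3 w$)
$h{\left(H,A \right)} - 7820 = \left(-33 + 3 \left(-1\right)\right) - 7820 = \left(-33 - 3\right) - 7820 = -36 - 7820 = -7856$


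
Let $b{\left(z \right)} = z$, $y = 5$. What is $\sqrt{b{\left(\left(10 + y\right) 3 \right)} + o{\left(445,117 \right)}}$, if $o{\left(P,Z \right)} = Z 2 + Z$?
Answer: $6 \sqrt{11} \approx 19.9$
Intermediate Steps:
$o{\left(P,Z \right)} = 3 Z$ ($o{\left(P,Z \right)} = 2 Z + Z = 3 Z$)
$\sqrt{b{\left(\left(10 + y\right) 3 \right)} + o{\left(445,117 \right)}} = \sqrt{\left(10 + 5\right) 3 + 3 \cdot 117} = \sqrt{15 \cdot 3 + 351} = \sqrt{45 + 351} = \sqrt{396} = 6 \sqrt{11}$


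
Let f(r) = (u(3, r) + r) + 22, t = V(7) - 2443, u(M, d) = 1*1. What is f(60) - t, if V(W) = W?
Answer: 2519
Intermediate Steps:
u(M, d) = 1
t = -2436 (t = 7 - 2443 = -2436)
f(r) = 23 + r (f(r) = (1 + r) + 22 = 23 + r)
f(60) - t = (23 + 60) - 1*(-2436) = 83 + 2436 = 2519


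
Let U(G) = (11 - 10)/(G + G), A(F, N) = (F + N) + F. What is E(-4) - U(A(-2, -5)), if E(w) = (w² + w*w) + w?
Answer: 505/18 ≈ 28.056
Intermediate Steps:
A(F, N) = N + 2*F
U(G) = 1/(2*G)
E(w) = w + 2*w² (E(w) = (w² + w²) + w = 2*w² + w = w + 2*w²)
E(-4) - U(A(-2, -5)) = -4*(1 + 2*(-4)) - 1/(2*(-5 + 2*(-2))) = -4*(1 - 8) - 1/(2*(-5 - 4)) = -4*(-7) - 1/(2*(-9)) = 28 - (-1)/(2*9) = 28 - 1*(-1/18) = 28 + 1/18 = 505/18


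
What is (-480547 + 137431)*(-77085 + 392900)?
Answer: -108361179540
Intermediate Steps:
(-480547 + 137431)*(-77085 + 392900) = -343116*315815 = -108361179540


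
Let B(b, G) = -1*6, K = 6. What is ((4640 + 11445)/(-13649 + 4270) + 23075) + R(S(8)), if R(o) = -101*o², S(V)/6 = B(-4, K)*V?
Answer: -78354705036/9379 ≈ -8.3543e+6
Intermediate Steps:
B(b, G) = -6
S(V) = -36*V (S(V) = 6*(-6*V) = -36*V)
((4640 + 11445)/(-13649 + 4270) + 23075) + R(S(8)) = ((4640 + 11445)/(-13649 + 4270) + 23075) - 101*(-36*8)² = (16085/(-9379) + 23075) - 101*(-288)² = (16085*(-1/9379) + 23075) - 101*82944 = (-16085/9379 + 23075) - 8377344 = 216404340/9379 - 8377344 = -78354705036/9379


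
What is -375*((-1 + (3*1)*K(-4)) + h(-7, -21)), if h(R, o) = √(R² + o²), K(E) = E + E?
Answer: 9375 - 2625*√10 ≈ 1074.0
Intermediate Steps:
K(E) = 2*E
-375*((-1 + (3*1)*K(-4)) + h(-7, -21)) = -375*((-1 + (3*1)*(2*(-4))) + √((-7)² + (-21)²)) = -375*((-1 + 3*(-8)) + √(49 + 441)) = -375*((-1 - 24) + √490) = -375*(-25 + 7*√10) = 9375 - 2625*√10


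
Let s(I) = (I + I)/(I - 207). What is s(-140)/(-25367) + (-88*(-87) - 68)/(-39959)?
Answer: -66803412732/351733063691 ≈ -0.18993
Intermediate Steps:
s(I) = 2*I/(-207 + I) (s(I) = (2*I)/(-207 + I) = 2*I/(-207 + I))
s(-140)/(-25367) + (-88*(-87) - 68)/(-39959) = (2*(-140)/(-207 - 140))/(-25367) + (-88*(-87) - 68)/(-39959) = (2*(-140)/(-347))*(-1/25367) + (7656 - 68)*(-1/39959) = (2*(-140)*(-1/347))*(-1/25367) + 7588*(-1/39959) = (280/347)*(-1/25367) - 7588/39959 = -280/8802349 - 7588/39959 = -66803412732/351733063691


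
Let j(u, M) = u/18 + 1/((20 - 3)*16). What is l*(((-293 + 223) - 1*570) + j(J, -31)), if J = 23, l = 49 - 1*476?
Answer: 667649941/2448 ≈ 2.7273e+5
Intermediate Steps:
l = -427 (l = 49 - 476 = -427)
j(u, M) = 1/272 + u/18 (j(u, M) = u*(1/18) + (1/16)/17 = u/18 + (1/17)*(1/16) = u/18 + 1/272 = 1/272 + u/18)
l*(((-293 + 223) - 1*570) + j(J, -31)) = -427*(((-293 + 223) - 1*570) + (1/272 + (1/18)*23)) = -427*((-70 - 570) + (1/272 + 23/18)) = -427*(-640 + 3137/2448) = -427*(-1563583/2448) = 667649941/2448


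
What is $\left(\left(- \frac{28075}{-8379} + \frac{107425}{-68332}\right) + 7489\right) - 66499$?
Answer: $- \frac{33785383083455}{572553828} \approx -59008.0$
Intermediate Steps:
$\left(\left(- \frac{28075}{-8379} + \frac{107425}{-68332}\right) + 7489\right) - 66499 = \left(\left(\left(-28075\right) \left(- \frac{1}{8379}\right) + 107425 \left(- \frac{1}{68332}\right)\right) + 7489\right) - 66499 = \left(\left(\frac{28075}{8379} - \frac{107425}{68332}\right) + 7489\right) - 66499 = \left(\frac{1018306825}{572553828} + 7489\right) - 66499 = \frac{4288873924717}{572553828} - 66499 = - \frac{33785383083455}{572553828}$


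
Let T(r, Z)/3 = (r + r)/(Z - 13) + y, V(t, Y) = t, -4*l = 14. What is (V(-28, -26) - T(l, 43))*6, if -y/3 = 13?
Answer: 2691/5 ≈ 538.20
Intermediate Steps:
l = -7/2 (l = -¼*14 = -7/2 ≈ -3.5000)
y = -39 (y = -3*13 = -39)
T(r, Z) = -117 + 6*r/(-13 + Z) (T(r, Z) = 3*((r + r)/(Z - 13) - 39) = 3*((2*r)/(-13 + Z) - 39) = 3*(2*r/(-13 + Z) - 39) = 3*(-39 + 2*r/(-13 + Z)) = -117 + 6*r/(-13 + Z))
(V(-28, -26) - T(l, 43))*6 = (-28 - 3*(507 - 39*43 + 2*(-7/2))/(-13 + 43))*6 = (-28 - 3*(507 - 1677 - 7)/30)*6 = (-28 - 3*(-1177)/30)*6 = (-28 - 1*(-1177/10))*6 = (-28 + 1177/10)*6 = (897/10)*6 = 2691/5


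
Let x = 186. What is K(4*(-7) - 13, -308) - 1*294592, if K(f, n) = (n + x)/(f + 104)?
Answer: -18559418/63 ≈ -2.9459e+5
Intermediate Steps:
K(f, n) = (186 + n)/(104 + f) (K(f, n) = (n + 186)/(f + 104) = (186 + n)/(104 + f))
K(4*(-7) - 13, -308) - 1*294592 = (186 - 308)/(104 + (4*(-7) - 13)) - 1*294592 = -122/(104 + (-28 - 13)) - 294592 = -122/(104 - 41) - 294592 = -122/63 - 294592 = -18559418/63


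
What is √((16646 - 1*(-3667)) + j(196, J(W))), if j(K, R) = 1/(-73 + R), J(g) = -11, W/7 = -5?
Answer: √35832111/42 ≈ 142.52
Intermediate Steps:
W = -35 (W = 7*(-5) = -35)
√((16646 - 1*(-3667)) + j(196, J(W))) = √((16646 - 1*(-3667)) + 1/(-73 - 11)) = √((16646 + 3667) + 1/(-84)) = √(20313 - 1/84) = √(1706291/84) = √35832111/42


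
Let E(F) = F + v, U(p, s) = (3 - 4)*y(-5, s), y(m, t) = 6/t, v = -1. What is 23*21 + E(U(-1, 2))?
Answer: 479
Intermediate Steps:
U(p, s) = -6/s (U(p, s) = (3 - 4)*(6/s) = -6/s)
E(F) = -1 + F (E(F) = F - 1 = -1 + F)
23*21 + E(U(-1, 2)) = 23*21 + (-1 - 6/2) = 483 + (-1 - 6*1/2) = 483 + (-1 - 3) = 483 - 4 = 479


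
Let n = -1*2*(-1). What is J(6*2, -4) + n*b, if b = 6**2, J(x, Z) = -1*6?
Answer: 66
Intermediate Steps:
J(x, Z) = -6
b = 36
n = 2 (n = -2*(-1) = 2)
J(6*2, -4) + n*b = -6 + 2*36 = -6 + 72 = 66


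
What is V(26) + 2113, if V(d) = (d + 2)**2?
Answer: 2897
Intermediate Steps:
V(d) = (2 + d)**2
V(26) + 2113 = (2 + 26)**2 + 2113 = 28**2 + 2113 = 784 + 2113 = 2897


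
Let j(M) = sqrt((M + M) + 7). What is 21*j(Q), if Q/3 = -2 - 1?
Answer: 21*I*sqrt(11) ≈ 69.649*I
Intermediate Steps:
Q = -9 (Q = 3*(-2 - 1) = 3*(-3) = -9)
j(M) = sqrt(7 + 2*M) (j(M) = sqrt(2*M + 7) = sqrt(7 + 2*M))
21*j(Q) = 21*sqrt(7 + 2*(-9)) = 21*sqrt(7 - 18) = 21*sqrt(-11) = 21*(I*sqrt(11)) = 21*I*sqrt(11)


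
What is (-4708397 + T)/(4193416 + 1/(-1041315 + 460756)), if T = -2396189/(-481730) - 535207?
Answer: -1466491429481910629/1172783920721849390 ≈ -1.2504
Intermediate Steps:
T = -257822871921/481730 (T = -2396189*(-1/481730) - 535207 = 2396189/481730 - 535207 = -257822871921/481730 ≈ -5.3520e+5)
(-4708397 + T)/(4193416 + 1/(-1041315 + 460756)) = (-4708397 - 257822871921/481730)/(4193416 + 1/(-1041315 + 460756)) = -2525998958731/(481730*(4193416 + 1/(-580559))) = -2525998958731/(481730*(4193416 - 1/580559)) = -2525998958731/(481730*2434525399543/580559) = -2525998958731/481730*580559/2434525399543 = -1466491429481910629/1172783920721849390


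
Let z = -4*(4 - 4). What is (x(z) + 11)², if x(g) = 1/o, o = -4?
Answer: 1849/16 ≈ 115.56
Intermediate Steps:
z = 0 (z = -4*0 = 0)
x(g) = -¼ (x(g) = 1/(-4) = -¼)
(x(z) + 11)² = (-¼ + 11)² = (43/4)² = 1849/16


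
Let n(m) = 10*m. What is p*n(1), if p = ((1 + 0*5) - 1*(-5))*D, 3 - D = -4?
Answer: 420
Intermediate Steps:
D = 7 (D = 3 - 1*(-4) = 3 + 4 = 7)
p = 42 (p = ((1 + 0*5) - 1*(-5))*7 = ((1 + 0) + 5)*7 = (1 + 5)*7 = 6*7 = 42)
p*n(1) = 42*(10*1) = 42*10 = 420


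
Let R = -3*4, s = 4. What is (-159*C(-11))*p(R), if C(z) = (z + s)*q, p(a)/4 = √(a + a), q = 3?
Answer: 26712*I*√6 ≈ 65431.0*I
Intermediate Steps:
R = -12
p(a) = 4*√2*√a (p(a) = 4*√(a + a) = 4*√(2*a) = 4*(√2*√a) = 4*√2*√a)
C(z) = 12 + 3*z (C(z) = (z + 4)*3 = (4 + z)*3 = 12 + 3*z)
(-159*C(-11))*p(R) = (-159*(12 + 3*(-11)))*(4*√2*√(-12)) = (-159*(12 - 33))*(4*√2*(2*I*√3)) = (-159*(-21))*(8*I*√6) = 3339*(8*I*√6) = 26712*I*√6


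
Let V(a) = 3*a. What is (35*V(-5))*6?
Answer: -3150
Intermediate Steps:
(35*V(-5))*6 = (35*(3*(-5)))*6 = (35*(-15))*6 = -525*6 = -3150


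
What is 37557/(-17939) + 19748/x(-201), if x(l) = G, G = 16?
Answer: 88414615/71756 ≈ 1232.2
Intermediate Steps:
x(l) = 16
37557/(-17939) + 19748/x(-201) = 37557/(-17939) + 19748/16 = 37557*(-1/17939) + 19748*(1/16) = -37557/17939 + 4937/4 = 88414615/71756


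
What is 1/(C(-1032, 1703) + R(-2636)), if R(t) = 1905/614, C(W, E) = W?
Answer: -614/631743 ≈ -0.00097191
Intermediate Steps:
R(t) = 1905/614 (R(t) = 1905*(1/614) = 1905/614)
1/(C(-1032, 1703) + R(-2636)) = 1/(-1032 + 1905/614) = 1/(-631743/614) = -614/631743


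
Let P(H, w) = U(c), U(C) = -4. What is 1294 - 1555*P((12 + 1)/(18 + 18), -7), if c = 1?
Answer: 7514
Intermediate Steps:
P(H, w) = -4
1294 - 1555*P((12 + 1)/(18 + 18), -7) = 1294 - 1555*(-4) = 1294 + 6220 = 7514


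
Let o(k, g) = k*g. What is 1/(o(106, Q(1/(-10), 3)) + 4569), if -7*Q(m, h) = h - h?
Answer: 1/4569 ≈ 0.00021887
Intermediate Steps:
Q(m, h) = 0 (Q(m, h) = -(h - h)/7 = -⅐*0 = 0)
o(k, g) = g*k
1/(o(106, Q(1/(-10), 3)) + 4569) = 1/(0*106 + 4569) = 1/(0 + 4569) = 1/4569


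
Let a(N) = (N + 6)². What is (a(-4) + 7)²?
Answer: 121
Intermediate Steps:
a(N) = (6 + N)²
(a(-4) + 7)² = ((6 - 4)² + 7)² = (2² + 7)² = (4 + 7)² = 11² = 121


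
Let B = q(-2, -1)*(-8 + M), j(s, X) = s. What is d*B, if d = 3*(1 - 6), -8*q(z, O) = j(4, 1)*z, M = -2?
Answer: 150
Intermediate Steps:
q(z, O) = -z/2
B = -10 (B = (-½*(-2))*(-8 - 2) = 1*(-10) = -10)
d = -15 (d = 3*(-5) = -15)
d*B = -15*(-10) = 150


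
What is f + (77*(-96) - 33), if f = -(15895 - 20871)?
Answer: -2449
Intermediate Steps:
f = 4976 (f = -1*(-4976) = 4976)
f + (77*(-96) - 33) = 4976 + (77*(-96) - 33) = 4976 + (-7392 - 33) = 4976 - 7425 = -2449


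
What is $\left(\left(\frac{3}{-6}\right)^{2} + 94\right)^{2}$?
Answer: $\frac{142129}{16} \approx 8883.1$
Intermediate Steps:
$\left(\left(\frac{3}{-6}\right)^{2} + 94\right)^{2} = \left(\left(3 \left(- \frac{1}{6}\right)\right)^{2} + 94\right)^{2} = \left(\left(- \frac{1}{2}\right)^{2} + 94\right)^{2} = \left(\frac{1}{4} + 94\right)^{2} = \left(\frac{377}{4}\right)^{2} = \frac{142129}{16}$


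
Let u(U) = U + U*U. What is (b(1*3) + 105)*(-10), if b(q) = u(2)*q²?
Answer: -1590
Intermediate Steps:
u(U) = U + U²
b(q) = 6*q² (b(q) = (2*(1 + 2))*q² = (2*3)*q² = 6*q²)
(b(1*3) + 105)*(-10) = (6*(1*3)² + 105)*(-10) = (6*3² + 105)*(-10) = (6*9 + 105)*(-10) = (54 + 105)*(-10) = 159*(-10) = -1590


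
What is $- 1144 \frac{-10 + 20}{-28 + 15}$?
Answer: $880$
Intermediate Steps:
$- 1144 \frac{-10 + 20}{-28 + 15} = - 1144 \frac{10}{-13} = - 1144 \cdot 10 \left(- \frac{1}{13}\right) = \left(-1144\right) \left(- \frac{10}{13}\right) = 880$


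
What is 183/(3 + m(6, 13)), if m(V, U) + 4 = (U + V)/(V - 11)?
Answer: -305/8 ≈ -38.125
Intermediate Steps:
m(V, U) = -4 + (U + V)/(-11 + V) (m(V, U) = -4 + (U + V)/(V - 11) = -4 + (U + V)/(-11 + V))
183/(3 + m(6, 13)) = 183/(3 + (44 + 13 - 3*6)/(-11 + 6)) = 183/(3 + (44 + 13 - 18)/(-5)) = 183/(3 - ⅕*39) = 183/(3 - 39/5) = 183/(-24/5) = 183*(-5/24) = -305/8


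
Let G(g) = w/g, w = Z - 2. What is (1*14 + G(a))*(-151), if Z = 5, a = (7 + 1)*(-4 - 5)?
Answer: -50585/24 ≈ -2107.7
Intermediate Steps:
a = -72 (a = 8*(-9) = -72)
w = 3 (w = 5 - 2 = 3)
G(g) = 3/g
(1*14 + G(a))*(-151) = (1*14 + 3/(-72))*(-151) = (14 + 3*(-1/72))*(-151) = (14 - 1/24)*(-151) = (335/24)*(-151) = -50585/24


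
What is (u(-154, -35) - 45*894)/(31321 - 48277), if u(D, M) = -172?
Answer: 20201/8478 ≈ 2.3828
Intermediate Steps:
(u(-154, -35) - 45*894)/(31321 - 48277) = (-172 - 45*894)/(31321 - 48277) = (-172 - 40230)/(-16956) = -40402*(-1/16956) = 20201/8478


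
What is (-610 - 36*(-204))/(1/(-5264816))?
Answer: -35453270944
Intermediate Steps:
(-610 - 36*(-204))/(1/(-5264816)) = (-610 + 7344)/(-1/5264816) = 6734*(-5264816) = -35453270944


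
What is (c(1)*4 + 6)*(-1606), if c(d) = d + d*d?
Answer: -22484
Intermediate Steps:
c(d) = d + d²
(c(1)*4 + 6)*(-1606) = ((1*(1 + 1))*4 + 6)*(-1606) = ((1*2)*4 + 6)*(-1606) = (2*4 + 6)*(-1606) = (8 + 6)*(-1606) = 14*(-1606) = -22484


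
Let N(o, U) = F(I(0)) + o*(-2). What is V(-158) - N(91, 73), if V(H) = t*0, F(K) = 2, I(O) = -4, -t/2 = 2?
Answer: 180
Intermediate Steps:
t = -4 (t = -2*2 = -4)
V(H) = 0 (V(H) = -4*0 = 0)
N(o, U) = 2 - 2*o (N(o, U) = 2 + o*(-2) = 2 - 2*o)
V(-158) - N(91, 73) = 0 - (2 - 2*91) = 0 - (2 - 182) = 0 - 1*(-180) = 0 + 180 = 180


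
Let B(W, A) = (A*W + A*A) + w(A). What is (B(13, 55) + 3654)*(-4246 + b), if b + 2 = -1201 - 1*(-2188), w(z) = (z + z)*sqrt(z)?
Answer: -24111834 - 358710*sqrt(55) ≈ -2.6772e+7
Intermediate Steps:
w(z) = 2*z**(3/2) (w(z) = (2*z)*sqrt(z) = 2*z**(3/2))
b = 985 (b = -2 + (-1201 - 1*(-2188)) = -2 + (-1201 + 2188) = -2 + 987 = 985)
B(W, A) = A**2 + 2*A**(3/2) + A*W (B(W, A) = (A*W + A*A) + 2*A**(3/2) = (A*W + A**2) + 2*A**(3/2) = (A**2 + A*W) + 2*A**(3/2) = A**2 + 2*A**(3/2) + A*W)
(B(13, 55) + 3654)*(-4246 + b) = ((55**2 + 2*55**(3/2) + 55*13) + 3654)*(-4246 + 985) = ((3025 + 2*(55*sqrt(55)) + 715) + 3654)*(-3261) = ((3025 + 110*sqrt(55) + 715) + 3654)*(-3261) = ((3740 + 110*sqrt(55)) + 3654)*(-3261) = (7394 + 110*sqrt(55))*(-3261) = -24111834 - 358710*sqrt(55)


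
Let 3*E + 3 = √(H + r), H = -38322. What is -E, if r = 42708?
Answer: 1 - √4386/3 ≈ -21.076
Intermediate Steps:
E = -1 + √4386/3 (E = -1 + √(-38322 + 42708)/3 = -1 + √4386/3 ≈ 21.076)
-E = -(-1 + √4386/3) = 1 - √4386/3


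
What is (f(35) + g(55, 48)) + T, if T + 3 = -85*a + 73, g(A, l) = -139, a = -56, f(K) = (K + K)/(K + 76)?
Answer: 520771/111 ≈ 4691.6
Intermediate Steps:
f(K) = 2*K/(76 + K) (f(K) = (2*K)/(76 + K) = 2*K/(76 + K))
T = 4830 (T = -3 + (-85*(-56) + 73) = -3 + (4760 + 73) = -3 + 4833 = 4830)
(f(35) + g(55, 48)) + T = (2*35/(76 + 35) - 139) + 4830 = (2*35/111 - 139) + 4830 = (2*35*(1/111) - 139) + 4830 = (70/111 - 139) + 4830 = -15359/111 + 4830 = 520771/111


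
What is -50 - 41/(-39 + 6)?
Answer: -1609/33 ≈ -48.758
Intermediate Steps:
-50 - 41/(-39 + 6) = -50 - 41/(-33) = -50 - 41*(-1/33) = -50 + 41/33 = -1609/33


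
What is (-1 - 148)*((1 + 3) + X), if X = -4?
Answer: 0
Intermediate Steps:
(-1 - 148)*((1 + 3) + X) = (-1 - 148)*((1 + 3) - 4) = -149*(4 - 4) = -149*0 = 0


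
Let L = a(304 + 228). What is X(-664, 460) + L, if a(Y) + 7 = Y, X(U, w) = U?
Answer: -139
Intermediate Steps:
a(Y) = -7 + Y
L = 525 (L = -7 + (304 + 228) = -7 + 532 = 525)
X(-664, 460) + L = -664 + 525 = -139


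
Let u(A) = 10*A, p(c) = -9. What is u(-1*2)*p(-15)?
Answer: 180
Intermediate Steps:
u(-1*2)*p(-15) = (10*(-1*2))*(-9) = (10*(-2))*(-9) = -20*(-9) = 180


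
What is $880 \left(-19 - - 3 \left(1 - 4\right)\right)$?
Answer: $-24640$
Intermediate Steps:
$880 \left(-19 - - 3 \left(1 - 4\right)\right) = 880 \left(-19 - \left(-3\right) \left(-3\right)\right) = 880 \left(-19 - 9\right) = 880 \left(-28\right) = -24640$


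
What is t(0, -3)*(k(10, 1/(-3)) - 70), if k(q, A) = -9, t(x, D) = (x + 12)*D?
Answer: 2844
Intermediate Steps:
t(x, D) = D*(12 + x) (t(x, D) = (12 + x)*D = D*(12 + x))
t(0, -3)*(k(10, 1/(-3)) - 70) = (-3*(12 + 0))*(-9 - 70) = -3*12*(-79) = -36*(-79) = 2844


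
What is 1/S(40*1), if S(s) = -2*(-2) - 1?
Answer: ⅓ ≈ 0.33333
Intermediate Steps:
S(s) = 3 (S(s) = 4 - 1 = 3)
1/S(40*1) = 1/3 = ⅓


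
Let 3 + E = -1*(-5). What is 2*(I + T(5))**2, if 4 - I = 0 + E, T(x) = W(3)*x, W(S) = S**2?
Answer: 4418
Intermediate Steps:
E = 2 (E = -3 - 1*(-5) = -3 + 5 = 2)
T(x) = 9*x (T(x) = 3**2*x = 9*x)
I = 2 (I = 4 - (0 + 2) = 4 - 1*2 = 4 - 2 = 2)
2*(I + T(5))**2 = 2*(2 + 9*5)**2 = 2*(2 + 45)**2 = 2*47**2 = 2*2209 = 4418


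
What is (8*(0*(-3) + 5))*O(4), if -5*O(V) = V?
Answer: -32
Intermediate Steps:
O(V) = -V/5
(8*(0*(-3) + 5))*O(4) = (8*(0*(-3) + 5))*(-⅕*4) = (8*(0 + 5))*(-⅘) = (8*5)*(-⅘) = 40*(-⅘) = -32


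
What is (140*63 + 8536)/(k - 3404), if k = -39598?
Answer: -8678/21501 ≈ -0.40361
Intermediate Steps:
(140*63 + 8536)/(k - 3404) = (140*63 + 8536)/(-39598 - 3404) = (8820 + 8536)/(-43002) = 17356*(-1/43002) = -8678/21501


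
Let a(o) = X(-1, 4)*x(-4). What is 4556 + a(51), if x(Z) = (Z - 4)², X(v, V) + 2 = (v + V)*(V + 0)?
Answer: 5196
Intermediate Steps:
X(v, V) = -2 + V*(V + v) (X(v, V) = -2 + (v + V)*(V + 0) = -2 + (V + v)*V = -2 + V*(V + v))
x(Z) = (-4 + Z)²
a(o) = 640 (a(o) = (-2 + 4² + 4*(-1))*(-4 - 4)² = (-2 + 16 - 4)*(-8)² = 10*64 = 640)
4556 + a(51) = 4556 + 640 = 5196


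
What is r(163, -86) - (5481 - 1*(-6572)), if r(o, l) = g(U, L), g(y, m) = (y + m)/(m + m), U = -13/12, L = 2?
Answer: -578533/48 ≈ -12053.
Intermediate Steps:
U = -13/12 (U = -13*1/12 = -13/12 ≈ -1.0833)
g(y, m) = (m + y)/(2*m) (g(y, m) = (m + y)/((2*m)) = (m + y)*(1/(2*m)) = (m + y)/(2*m))
r(o, l) = 11/48 (r(o, l) = (½)*(2 - 13/12)/2 = (½)*(½)*(11/12) = 11/48)
r(163, -86) - (5481 - 1*(-6572)) = 11/48 - (5481 - 1*(-6572)) = 11/48 - (5481 + 6572) = 11/48 - 1*12053 = 11/48 - 12053 = -578533/48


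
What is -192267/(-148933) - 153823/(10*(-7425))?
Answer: 37185145609/11058275250 ≈ 3.3627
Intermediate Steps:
-192267/(-148933) - 153823/(10*(-7425)) = -192267*(-1/148933) - 153823/(-74250) = 192267/148933 - 153823*(-1/74250) = 192267/148933 + 153823/74250 = 37185145609/11058275250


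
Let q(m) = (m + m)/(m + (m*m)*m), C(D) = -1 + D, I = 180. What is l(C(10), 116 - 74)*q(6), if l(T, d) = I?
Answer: 360/37 ≈ 9.7297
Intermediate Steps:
q(m) = 2*m/(m + m**3) (q(m) = (2*m)/(m + m**2*m) = (2*m)/(m + m**3) = 2*m/(m + m**3))
l(T, d) = 180
l(C(10), 116 - 74)*q(6) = 180*(2/(1 + 6**2)) = 180*(2/(1 + 36)) = 180*(2/37) = 360/37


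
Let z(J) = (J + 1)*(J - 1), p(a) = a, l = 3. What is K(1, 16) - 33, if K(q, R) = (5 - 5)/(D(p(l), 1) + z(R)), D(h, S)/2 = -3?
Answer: -33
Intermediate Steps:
D(h, S) = -6 (D(h, S) = 2*(-3) = -6)
z(J) = (1 + J)*(-1 + J)
K(q, R) = 0 (K(q, R) = (5 - 5)/(-6 + (-1 + R**2)) = 0/(-7 + R**2) = 0)
K(1, 16) - 33 = 0 - 33 = -33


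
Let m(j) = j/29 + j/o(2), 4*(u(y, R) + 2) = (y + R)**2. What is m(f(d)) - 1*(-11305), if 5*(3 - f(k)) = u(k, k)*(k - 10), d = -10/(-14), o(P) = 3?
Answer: 337355065/29841 ≈ 11305.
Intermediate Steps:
d = 5/7 (d = -10*(-1/14) = 5/7 ≈ 0.71429)
u(y, R) = -2 + (R + y)**2/4 (u(y, R) = -2 + (y + R)**2/4 = -2 + (R + y)**2/4)
f(k) = 3 - (-10 + k)*(-2 + k**2)/5 (f(k) = 3 - (-2 + (k + k)**2/4)*(k - 10)/5 = 3 - (-2 + (2*k)**2/4)*(-10 + k)/5 = 3 - (-2 + (4*k**2)/4)*(-10 + k)/5 = 3 - (-2 + k**2)*(-10 + k)/5 = 3 - (-10 + k)*(-2 + k**2)/5)
m(j) = 32*j/87 (m(j) = j/29 + j/3 = 32*j/87)
m(f(d)) - 1*(-11305) = 32*(-1 + 2*(5/7)**2 - 1/5*5/7*(-2 + (5/7)**2))/87 - 1*(-11305) = 32*(-1 + 2*(25/49) - 1/5*5/7*(-2 + 25/49))/87 + 11305 = 32*(-1 + 50/49 - 1/5*5/7*(-73/49))/87 + 11305 = 32*(-1 + 50/49 + 73/343)/87 + 11305 = (32/87)*(80/343) + 11305 = 2560/29841 + 11305 = 337355065/29841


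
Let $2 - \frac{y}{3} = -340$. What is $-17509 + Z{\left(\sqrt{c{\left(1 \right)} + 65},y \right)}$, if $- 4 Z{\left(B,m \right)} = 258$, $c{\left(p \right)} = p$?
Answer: $- \frac{35147}{2} \approx -17574.0$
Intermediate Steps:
$y = 1026$ ($y = 6 - -1020 = 6 + 1020 = 1026$)
$Z{\left(B,m \right)} = - \frac{129}{2}$ ($Z{\left(B,m \right)} = \left(- \frac{1}{4}\right) 258 = - \frac{129}{2}$)
$-17509 + Z{\left(\sqrt{c{\left(1 \right)} + 65},y \right)} = -17509 - \frac{129}{2} = - \frac{35147}{2}$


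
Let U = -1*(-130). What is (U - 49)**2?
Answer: 6561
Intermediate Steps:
U = 130
(U - 49)**2 = (130 - 49)**2 = 81**2 = 6561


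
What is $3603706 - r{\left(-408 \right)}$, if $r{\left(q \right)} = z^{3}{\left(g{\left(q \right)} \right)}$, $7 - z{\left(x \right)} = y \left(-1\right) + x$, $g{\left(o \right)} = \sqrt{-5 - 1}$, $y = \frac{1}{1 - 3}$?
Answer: $\frac{28828387}{8} + \frac{483 i \sqrt{6}}{4} \approx 3.6035 \cdot 10^{6} + 295.78 i$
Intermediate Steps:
$y = - \frac{1}{2}$ ($y = \frac{1}{-2} = - \frac{1}{2} \approx -0.5$)
$g{\left(o \right)} = i \sqrt{6}$ ($g{\left(o \right)} = \sqrt{-6} = i \sqrt{6}$)
$z{\left(x \right)} = \frac{13}{2} - x$ ($z{\left(x \right)} = 7 - \left(\left(- \frac{1}{2}\right) \left(-1\right) + x\right) = 7 - \left(\frac{1}{2} + x\right) = \frac{13}{2} - x$)
$r{\left(q \right)} = \left(\frac{13}{2} - i \sqrt{6}\right)^{3}$
$3603706 - r{\left(-408 \right)} = 3603706 - \left(\frac{1261}{8} - \frac{483 i \sqrt{6}}{4}\right) = \frac{28828387}{8} + \frac{483 i \sqrt{6}}{4}$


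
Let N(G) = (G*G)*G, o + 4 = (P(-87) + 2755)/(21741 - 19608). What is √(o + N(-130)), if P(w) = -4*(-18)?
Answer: I*√1110630989085/711 ≈ 1482.2*I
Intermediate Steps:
P(w) = 72
o = -5705/2133 (o = -4 + (72 + 2755)/(21741 - 19608) = -4 + 2827/2133 = -5705/2133 ≈ -2.6746)
N(G) = G³ (N(G) = G²*G = G³)
√(o + N(-130)) = √(-5705/2133 + (-130)³) = √(-5705/2133 - 2197000) = √(-4686206705/2133) = I*√1110630989085/711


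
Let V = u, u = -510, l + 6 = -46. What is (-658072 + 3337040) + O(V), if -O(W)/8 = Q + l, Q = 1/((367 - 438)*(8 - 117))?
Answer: 20735752768/7739 ≈ 2.6794e+6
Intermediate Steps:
l = -52 (l = -6 - 46 = -52)
Q = 1/7739 (Q = 1/(-71*(-109)) = 1/7739 ≈ 0.00012922)
V = -510
O(W) = 3219416/7739 (O(W) = -8*(1/7739 - 52) = -8*(-402427/7739) = 3219416/7739)
(-658072 + 3337040) + O(V) = (-658072 + 3337040) + 3219416/7739 = 2678968 + 3219416/7739 = 20735752768/7739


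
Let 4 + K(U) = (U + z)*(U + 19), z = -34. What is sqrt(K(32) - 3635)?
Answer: I*sqrt(3741) ≈ 61.164*I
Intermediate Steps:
K(U) = -4 + (-34 + U)*(19 + U) (K(U) = -4 + (U - 34)*(U + 19) = -4 + (-34 + U)*(19 + U))
sqrt(K(32) - 3635) = sqrt((-650 + 32**2 - 15*32) - 3635) = sqrt((-650 + 1024 - 480) - 3635) = sqrt(-106 - 3635) = sqrt(-3741) = I*sqrt(3741)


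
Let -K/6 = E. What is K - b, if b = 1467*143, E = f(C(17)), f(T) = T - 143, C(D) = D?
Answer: -209025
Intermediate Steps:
f(T) = -143 + T
E = -126 (E = -143 + 17 = -126)
K = 756 (K = -6*(-126) = 756)
b = 209781
K - b = 756 - 1*209781 = 756 - 209781 = -209025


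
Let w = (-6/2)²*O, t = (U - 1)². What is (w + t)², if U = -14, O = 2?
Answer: 59049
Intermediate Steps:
t = 225 (t = (-14 - 1)² = (-15)² = 225)
w = 18 (w = (-6/2)²*2 = (-6*½)²*2 = (-3)²*2 = 9*2 = 18)
(w + t)² = (18 + 225)² = 243² = 59049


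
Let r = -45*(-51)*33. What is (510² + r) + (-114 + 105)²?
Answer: 335916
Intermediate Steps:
r = 75735 (r = 2295*33 = 75735)
(510² + r) + (-114 + 105)² = (510² + 75735) + (-114 + 105)² = (260100 + 75735) + (-9)² = 335835 + 81 = 335916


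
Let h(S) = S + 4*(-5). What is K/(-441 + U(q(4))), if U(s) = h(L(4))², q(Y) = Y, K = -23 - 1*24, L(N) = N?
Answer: 47/185 ≈ 0.25405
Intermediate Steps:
h(S) = -20 + S (h(S) = S - 20 = -20 + S)
K = -47 (K = -23 - 24 = -47)
U(s) = 256 (U(s) = (-20 + 4)² = (-16)² = 256)
K/(-441 + U(q(4))) = -47/(-441 + 256) = -47/(-185) = -1/185*(-47) = 47/185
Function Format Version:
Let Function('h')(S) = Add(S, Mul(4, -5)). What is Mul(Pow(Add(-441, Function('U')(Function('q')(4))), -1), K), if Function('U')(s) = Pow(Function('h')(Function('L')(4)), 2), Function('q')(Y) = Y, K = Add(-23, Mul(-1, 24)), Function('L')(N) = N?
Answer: Rational(47, 185) ≈ 0.25405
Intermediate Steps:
Function('h')(S) = Add(-20, S) (Function('h')(S) = Add(S, -20) = Add(-20, S))
K = -47 (K = Add(-23, -24) = -47)
Function('U')(s) = 256 (Function('U')(s) = Pow(Add(-20, 4), 2) = Pow(-16, 2) = 256)
Mul(Pow(Add(-441, Function('U')(Function('q')(4))), -1), K) = Mul(Pow(Add(-441, 256), -1), -47) = Mul(Pow(-185, -1), -47) = Mul(Rational(-1, 185), -47) = Rational(47, 185)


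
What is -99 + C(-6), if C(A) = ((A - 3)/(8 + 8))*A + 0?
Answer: -765/8 ≈ -95.625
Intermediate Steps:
C(A) = A*(-3/16 + A/16) (C(A) = ((-3 + A)/16)*A + 0 = ((-3 + A)*(1/16))*A + 0 = (-3/16 + A/16)*A + 0 = A*(-3/16 + A/16) + 0 = A*(-3/16 + A/16))
-99 + C(-6) = -99 + (1/16)*(-6)*(-3 - 6) = -99 + (1/16)*(-6)*(-9) = -99 + 27/8 = -765/8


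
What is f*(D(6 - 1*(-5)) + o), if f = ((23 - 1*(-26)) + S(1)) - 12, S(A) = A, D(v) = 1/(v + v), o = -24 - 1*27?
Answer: -21299/11 ≈ -1936.3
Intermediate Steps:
o = -51 (o = -24 - 27 = -51)
D(v) = 1/(2*v)
f = 38 (f = ((23 - 1*(-26)) + 1) - 12 = ((23 + 26) + 1) - 12 = (49 + 1) - 12 = 50 - 12 = 38)
f*(D(6 - 1*(-5)) + o) = 38*(1/(2*(6 - 1*(-5))) - 51) = 38*(1/(2*(6 + 5)) - 51) = 38*((½)/11 - 51) = 38*((½)*(1/11) - 51) = 38*(1/22 - 51) = 38*(-1121/22) = -21299/11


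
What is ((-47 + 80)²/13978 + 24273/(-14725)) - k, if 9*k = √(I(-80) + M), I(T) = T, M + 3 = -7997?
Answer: -10427499/6639550 - 4*I*√505/9 ≈ -1.5705 - 9.9876*I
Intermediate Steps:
M = -8000 (M = -3 - 7997 = -8000)
k = 4*I*√505/9 (k = √(-80 - 8000)/9 = √(-8080)/9 = (4*I*√505)/9 = 4*I*√505/9 ≈ 9.9876*I)
((-47 + 80)²/13978 + 24273/(-14725)) - k = ((-47 + 80)²/13978 + 24273/(-14725)) - 4*I*√505/9 = (33²*(1/13978) + 24273*(-1/14725)) - 4*I*√505/9 = (1089*(1/13978) - 783/475) - 4*I*√505/9 = (1089/13978 - 783/475) - 4*I*√505/9 = -10427499/6639550 - 4*I*√505/9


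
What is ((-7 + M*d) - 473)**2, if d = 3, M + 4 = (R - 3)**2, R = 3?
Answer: 242064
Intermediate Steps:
M = -4 (M = -4 + (3 - 3)**2 = -4 + 0**2 = -4 + 0 = -4)
((-7 + M*d) - 473)**2 = ((-7 - 4*3) - 473)**2 = ((-7 - 12) - 473)**2 = (-19 - 473)**2 = (-492)**2 = 242064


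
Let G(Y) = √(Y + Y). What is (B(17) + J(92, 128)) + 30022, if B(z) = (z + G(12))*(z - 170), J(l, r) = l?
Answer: 27513 - 306*√6 ≈ 26763.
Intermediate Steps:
G(Y) = √2*√Y (G(Y) = √(2*Y) = √2*√Y)
B(z) = (-170 + z)*(z + 2*√6) (B(z) = (z + √2*√12)*(z - 170) = (z + √2*(2*√3))*(-170 + z) = (z + 2*√6)*(-170 + z) = (-170 + z)*(z + 2*√6))
(B(17) + J(92, 128)) + 30022 = ((17² - 340*√6 - 170*17 + 2*17*√6) + 92) + 30022 = ((289 - 340*√6 - 2890 + 34*√6) + 92) + 30022 = ((-2601 - 306*√6) + 92) + 30022 = (-2509 - 306*√6) + 30022 = 27513 - 306*√6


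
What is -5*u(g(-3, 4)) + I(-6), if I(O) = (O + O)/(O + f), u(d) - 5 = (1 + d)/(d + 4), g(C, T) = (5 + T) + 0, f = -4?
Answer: -1797/65 ≈ -27.646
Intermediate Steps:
g(C, T) = 5 + T
u(d) = 5 + (1 + d)/(4 + d) (u(d) = 5 + (1 + d)/(d + 4) = 5 + (1 + d)/(4 + d))
I(O) = 2*O/(-4 + O) (I(O) = (O + O)/(O - 4) = (2*O)/(-4 + O) = 2*O/(-4 + O))
-5*u(g(-3, 4)) + I(-6) = -15*(7 + 2*(5 + 4))/(4 + (5 + 4)) + 2*(-6)/(-4 - 6) = -15*(7 + 2*9)/(4 + 9) + 2*(-6)/(-10) = -15*(7 + 18)/13 + 2*(-6)*(-⅒) = -15*25/13 + 6/5 = -5*75/13 + 6/5 = -375/13 + 6/5 = -1797/65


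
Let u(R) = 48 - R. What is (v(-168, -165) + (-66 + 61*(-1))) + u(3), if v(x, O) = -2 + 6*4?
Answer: -60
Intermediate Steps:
v(x, O) = 22 (v(x, O) = -2 + 24 = 22)
(v(-168, -165) + (-66 + 61*(-1))) + u(3) = (22 + (-66 + 61*(-1))) + (48 - 1*3) = (22 + (-66 - 61)) + (48 - 3) = (22 - 127) + 45 = -105 + 45 = -60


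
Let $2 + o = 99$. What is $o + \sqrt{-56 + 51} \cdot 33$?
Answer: $97 + 33 i \sqrt{5} \approx 97.0 + 73.79 i$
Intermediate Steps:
$o = 97$ ($o = -2 + 99 = 97$)
$o + \sqrt{-56 + 51} \cdot 33 = 97 + \sqrt{-56 + 51} \cdot 33 = 97 + \sqrt{-5} \cdot 33 = 97 + i \sqrt{5} \cdot 33 = 97 + 33 i \sqrt{5}$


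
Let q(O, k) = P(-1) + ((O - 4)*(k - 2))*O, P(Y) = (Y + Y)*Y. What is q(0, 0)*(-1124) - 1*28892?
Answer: -31140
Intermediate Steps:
P(Y) = 2*Y**2 (P(Y) = (2*Y)*Y = 2*Y**2)
q(O, k) = 2 + O*(-4 + O)*(-2 + k) (q(O, k) = 2*(-1)**2 + ((O - 4)*(k - 2))*O = 2*1 + ((-4 + O)*(-2 + k))*O = 2 + O*(-4 + O)*(-2 + k))
q(0, 0)*(-1124) - 1*28892 = (2 - 2*0**2 + 8*0 + 0*0**2 - 4*0*0)*(-1124) - 1*28892 = (2 - 2*0 + 0 + 0*0 + 0)*(-1124) - 28892 = (2 + 0 + 0 + 0 + 0)*(-1124) - 28892 = 2*(-1124) - 28892 = -2248 - 28892 = -31140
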